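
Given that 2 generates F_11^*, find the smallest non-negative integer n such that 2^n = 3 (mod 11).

8

Successive powers of 2 modulo 11:
  2^0=1  2^1=2  2^2=4  2^3=8  2^4=5  2^5=10
  2^6=9  2^7=7  2^8=3
So 2^8 ≡ 3 (mod 11), giving n = 8.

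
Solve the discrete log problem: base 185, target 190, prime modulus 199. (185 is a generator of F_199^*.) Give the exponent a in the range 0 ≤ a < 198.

103

Baby-step giant-step with m = ceil(sqrt(198)) = 15.
Baby table (185^j mod 199 for j=0..14):
  0:1  1:185  2:196  3:42  4:9  5:73  6:172  7:179
  8:81  9:60  10:155  11:19  12:132  13:142  14:2
Giant step factor: 185^(-15) ≡ 135 (mod 199).
Scan 190·135^i mod 199 for i = 0, 1, …:
  i=0: 190   i=1: 178   i=2: 150   i=3: 151
  i=4: 87   i=5: 4   i=6: 142
Match at i=6, j=13: a = 6·15 + 13 = 103.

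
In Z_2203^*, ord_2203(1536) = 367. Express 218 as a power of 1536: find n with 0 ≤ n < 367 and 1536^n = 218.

76

Baby-step giant-step with m = ceil(sqrt(367)) = 20.
Baby table (1536^j mod 2203 for j=0..19):
  0:1  1:1536  2:2086  3:934  4:471  5:872  6:2171  7:1517
  8:1541  9:954  10:349  11:735  12:1024  13:2125  14:1357  15:314
  16:2050  17:713  18:277  19:293
Giant step factor: 1536^(-20) ≡ 1389 (mod 2203).
Scan 218·1389^i mod 2203 for i = 0, 1, …:
  i=0: 218   i=1: 991   i=2: 1827   i=3: 2050
Match at i=3, j=16: n = 3·20 + 16 = 76.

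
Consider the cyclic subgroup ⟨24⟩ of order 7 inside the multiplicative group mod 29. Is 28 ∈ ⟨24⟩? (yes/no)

no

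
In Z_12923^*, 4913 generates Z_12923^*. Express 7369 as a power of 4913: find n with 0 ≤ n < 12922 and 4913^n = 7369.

Baby-step giant-step with m = ceil(sqrt(12922)) = 114.
Baby table (4913^j mod 12923 for j=0..113):
  0:1  1:4913  2:10328  3:5766  4:1142  5:2064  6:8800  7:6965
  8:11864  9:5102  10:8429  11:6385  12:5384  13:11134  14:11206  15:3098
  16:10103  17:11719  18:3482  19:9937  20:10310  21:7793  22:9083  23:1660
  24:1167  25:8582  26:8540  27:8962  28:1645  29:5010  30:8738  31:12511
  32:4755  33:9454  34:2240  35:7647  36:2550  37:5763  38:12249  39:9849
  40:4425  41:3539  42:5672  43:4548  44:457  45:9562  46:3001  47:11693
  48:4974  49:12792  50:2547  51:3947  52:7111  53:5474  54:999  55:10270
  56:5118  57:9499  58:3634  59:7179  60:3560  61:5461  62:1745  63:5236
  64:7698  65:7576  66:2648  67:9086  68:3476  69:6305  70:34  71:11966
  72:2231  73:2199  74:59  75:5561  76:1971  77:4196  78:2763  79:5469
  80:2280  81:10322  82:2134  83:3789  84:6237  85:1948  86:7504  87:10756
  88:2081  89:1860  90:1619  91:6502  92:11593  93:4748  94:909  95:7482
  96:6054  97:7479  98:4238  99:2341  100:12786  101:11838  102:6594  103:11284
  104:11545  105:1538  106:9162  107:2097  108:2930  109:11791  110:8297  111:4019
  112:11926  113:12479
Giant step factor: 4913^(-114) ≡ 4166 (mod 12923).
Scan 7369·4166^i mod 12923 for i = 0, 1, …:
  i=0: 7369   i=1: 7129   i=2: 2360   i=3: 10280
  i=4: 12581   i=5: 9681   i=6: 11286   i=7: 3602
  i=8: 2329   i=9: 10364     …   i=26: 1232
  i=27: 2081
Match at i=27, j=88: n = 27·114 + 88 = 3166.

3166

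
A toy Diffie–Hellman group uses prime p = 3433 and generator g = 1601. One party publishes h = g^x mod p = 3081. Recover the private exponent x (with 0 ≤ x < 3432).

Baby-step giant-step with m = ceil(sqrt(3432)) = 59.
Baby table (1601^j mod 3433 for j=0..58):
  0:1  1:1601  2:2183  3:189  4:485  5:627  6:1391  7:2407
  8:1781  9:1991  10:1767  11:175  12:2102  13:962  14:2178  15:2483
  16:3302  17:3115  18:2399  19:2705  20:1692  21:255  22:3161  23:519
  24:133  25:87  26:1967  27:1106  28:2711  29:999  30:3054  31:862
  32:3429  33:462  34:1567  35:2677  36:1493  37:925  38:1302  39:671
  40:3175  41:2335  42:3231  43:2733  44:1891  45:3018  46:1587  47:367
  48:524  49:1272  50:703  51:2912  52:98  53:2413  54:1088  55:1357
  56:2901  57:3085  58:2431
Giant step factor: 1601^(-59) ≡ 1112 (mod 3433).
Scan 3081·1112^i mod 3433 for i = 0, 1, …:
  i=0: 3081   i=1: 3371   i=2: 3149   i=3: 28
  i=4: 239   i=5: 1427   i=6: 778   i=7: 20
  i=8: 1642   i=9: 2981     …   i=53: 437
  i=54: 1891
Match at i=54, j=44: x = 54·59 + 44 = 3230.

3230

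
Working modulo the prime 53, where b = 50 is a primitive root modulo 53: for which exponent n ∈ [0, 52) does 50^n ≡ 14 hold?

33

Baby-step giant-step with m = ceil(sqrt(52)) = 8.
Baby table (50^j mod 53 for j=0..7):
  0:1  1:50  2:9  3:26  4:28  5:22  6:40  7:39
Giant step factor: 50^(-8) ≡ 24 (mod 53).
Scan 14·24^i mod 53 for i = 0, 1, …:
  i=0: 14   i=1: 18   i=2: 8   i=3: 33
  i=4: 50
Match at i=4, j=1: n = 4·8 + 1 = 33.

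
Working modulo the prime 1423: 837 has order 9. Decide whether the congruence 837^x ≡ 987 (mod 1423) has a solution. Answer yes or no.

⟨837⟩ has order 9; its elements mod 1423 are {1, 289, 297, 453, 643, 779, 837, 987, 1406}.
987 is in this set.

yes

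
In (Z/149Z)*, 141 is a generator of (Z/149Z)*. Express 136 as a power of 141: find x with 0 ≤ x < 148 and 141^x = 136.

67

Baby-step giant-step with m = ceil(sqrt(148)) = 13.
Baby table (141^j mod 149 for j=0..12):
  0:1  1:141  2:64  3:84  4:73  5:12  6:53  7:23
  8:114  9:131  10:144  11:40  12:127
Giant step factor: 141^(-13) ≡ 138 (mod 149).
Scan 136·138^i mod 149 for i = 0, 1, …:
  i=0: 136   i=1: 143   i=2: 66   i=3: 19
  i=4: 89   i=5: 64
Match at i=5, j=2: x = 5·13 + 2 = 67.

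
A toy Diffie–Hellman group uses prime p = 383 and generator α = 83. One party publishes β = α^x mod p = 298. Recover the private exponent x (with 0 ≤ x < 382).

314

Baby-step giant-step with m = ceil(sqrt(382)) = 20.
Baby table (83^j mod 383 for j=0..19):
  0:1  1:83  2:378  3:351  4:25  5:160  6:258  7:349
  8:242  9:170  10:322  11:299  12:305  13:37  14:7  15:198
  16:348  17:159  18:175  19:354
Giant step factor: 83^(-20) ≡ 130 (mod 383).
Scan 298·130^i mod 383 for i = 0, 1, …:
  i=0: 298   i=1: 57   i=2: 133   i=3: 55
  i=4: 256   i=5: 342   i=6: 32   i=7: 330
  i=8: 4   i=9: 137     …   i=14: 3
  i=15: 7
Match at i=15, j=14: x = 15·20 + 14 = 314.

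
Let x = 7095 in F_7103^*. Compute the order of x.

The order of 7095 must divide p − 1 = 7102 = 2 · 53 · 67.
Divisors: 1, 2, 53, 67, 106, 134, 3551, 7102.
Check each in increasing order: 7095^1 ≡ 7095;  7095^2 ≡ 64;  7095^53 ≡ 810;  7095^67 ≡ 2528;  7095^106 ≡ 2624;  7095^134 ≡ 5187;  7095^3551 ≡ 7102;  7095^7102 ≡ 1.
Smallest exponent giving 1 is 7102.

7102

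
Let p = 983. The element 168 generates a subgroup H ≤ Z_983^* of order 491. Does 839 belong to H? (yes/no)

no

839 ∈ ⟨168⟩ iff 839^491 ≡ 1 (mod 983), since |⟨168⟩| = 491.
839^491 mod 983 = 982.
Since 982 ≠ 1, 839 does not lie in the subgroup.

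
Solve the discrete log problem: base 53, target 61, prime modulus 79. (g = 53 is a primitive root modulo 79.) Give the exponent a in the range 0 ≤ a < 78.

Baby-step giant-step with m = ceil(sqrt(78)) = 9.
Baby table (53^j mod 79 for j=0..8):
  0:1  1:53  2:44  3:41  4:40  5:66  6:22  7:60
  8:20
Giant step factor: 53^(-9) ≡ 12 (mod 79).
Scan 61·12^i mod 79 for i = 0, 1, …:
  i=0: 61   i=1: 21   i=2: 15   i=3: 22
Match at i=3, j=6: a = 3·9 + 6 = 33.

33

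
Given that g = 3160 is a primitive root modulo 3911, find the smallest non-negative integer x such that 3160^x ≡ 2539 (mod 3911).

Baby-step giant-step with m = ceil(sqrt(3910)) = 63.
Baby table (3160^j mod 3911 for j=0..62):
  0:1  1:3160  2:817  3:460  4:2619  5:364  6:406  7:152
  8:3178  9:2943  10:3433  11:3077  12:574  13:3047  14:3549  15:2003
  16:1482  17:1653  18:2295  19:1206  20:1646  21:3641  22:3309  23:2337
  24:952  25:761  26:3406  27:3799  28:1981  29:2360  30:3234  31:3908
  32:2253  33:1460  34:2531  35:3876  36:2819  37:2693  38:3455  39:2199
  40:2904  41:1434  42:2502  43:2189  44:2592  45:1086  46:1813  47:3376
  48:2863  49:937  50:293  51:2884  52:810  53:1806  54:811  55:1055
  56:1628  57:1515  58:336  59:1879  60:742  61:2031  62:9
Giant step factor: 3160^(-63) ≡ 2053 (mod 3911).
Scan 2539·2053^i mod 3911 for i = 0, 1, …:
  i=0: 2539   i=1: 3115   i=2: 610   i=3: 810
Match at i=3, j=52: x = 3·63 + 52 = 241.

241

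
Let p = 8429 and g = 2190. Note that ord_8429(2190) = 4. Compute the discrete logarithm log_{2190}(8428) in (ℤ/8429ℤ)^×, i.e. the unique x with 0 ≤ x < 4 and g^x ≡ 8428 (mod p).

2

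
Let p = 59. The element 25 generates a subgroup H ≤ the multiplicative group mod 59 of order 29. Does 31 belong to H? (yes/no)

31 ∈ ⟨25⟩ iff 31^29 ≡ 1 (mod 59), since |⟨25⟩| = 29.
31^29 mod 59 = 58.
Since 58 ≠ 1, 31 does not lie in the subgroup.

no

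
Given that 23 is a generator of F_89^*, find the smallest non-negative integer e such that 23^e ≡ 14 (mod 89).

65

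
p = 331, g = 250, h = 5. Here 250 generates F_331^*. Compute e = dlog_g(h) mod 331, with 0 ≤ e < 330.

224

Baby-step giant-step with m = ceil(sqrt(330)) = 19.
Baby table (250^j mod 331 for j=0..18):
  0:1  1:250  2:272  3:145  4:171  5:51  6:172  7:301
  8:113  9:115  10:284  11:166  12:125  13:136  14:238  15:251
  16:191  17:86  18:316
Giant step factor: 250^(-19) ≡ 249 (mod 331).
Scan 5·249^i mod 331 for i = 0, 1, …:
  i=0: 5   i=1: 252   i=2: 189   i=3: 59
  i=4: 127   i=5: 178   i=6: 299   i=7: 307
  i=8: 313   i=9: 152   i=10: 114   i=11: 251
Match at i=11, j=15: e = 11·19 + 15 = 224.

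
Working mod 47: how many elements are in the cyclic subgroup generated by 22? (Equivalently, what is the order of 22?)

46

The order of 22 must divide p − 1 = 46 = 2 · 23.
Divisors: 1, 2, 23, 46.
Check each in increasing order: 22^1 ≡ 22;  22^2 ≡ 14;  22^23 ≡ 46;  22^46 ≡ 1.
Smallest exponent giving 1 is 46.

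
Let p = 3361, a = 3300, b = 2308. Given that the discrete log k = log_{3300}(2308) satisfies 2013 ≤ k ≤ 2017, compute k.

2013

Compute 3300^2013 mod 3361 = 2308, then multiply by 3300 repeatedly:
  3300^2013=2308
Found 2308 at exponent 2013.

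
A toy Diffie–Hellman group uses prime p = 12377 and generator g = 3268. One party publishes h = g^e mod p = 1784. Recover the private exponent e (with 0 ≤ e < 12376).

4220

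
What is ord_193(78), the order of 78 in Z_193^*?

The order of 78 must divide p − 1 = 192 = 2^6 · 3.
Divisors: 1, 2, 3, 4, 6, 8, 12, 16, 24, 32, 48, 64, 96, 192.
Check each in increasing order: 78^1 ≡ 78;  78^2 ≡ 101;  78^3 ≡ 158;  78^4 ≡ 165;  78^6 ≡ 67;  78^8 ≡ 12;  78^12 ≡ 50;  78^16 ≡ 144;  78^24 ≡ 184;  78^32 ≡ 85;  78^48 ≡ 81;  78^64 ≡ 84;  78^96 ≡ 192;  78^192 ≡ 1.
Smallest exponent giving 1 is 192.

192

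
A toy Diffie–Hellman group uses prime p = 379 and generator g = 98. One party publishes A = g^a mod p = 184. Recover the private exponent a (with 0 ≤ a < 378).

135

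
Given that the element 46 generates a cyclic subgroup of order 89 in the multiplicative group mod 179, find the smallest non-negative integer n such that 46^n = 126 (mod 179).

Baby-step giant-step with m = ceil(sqrt(89)) = 10.
Baby table (46^j mod 179 for j=0..9):
  0:1  1:46  2:147  3:139  4:129  5:27  6:168  7:31
  8:173  9:82
Giant step factor: 46^(-10) ≡ 124 (mod 179).
Scan 126·124^i mod 179 for i = 0, 1, …:
  i=0: 126   i=1: 51   i=2: 59   i=3: 156
  i=4: 12   i=5: 56   i=6: 142   i=7: 66
  i=8: 129
Match at i=8, j=4: n = 8·10 + 4 = 84.

84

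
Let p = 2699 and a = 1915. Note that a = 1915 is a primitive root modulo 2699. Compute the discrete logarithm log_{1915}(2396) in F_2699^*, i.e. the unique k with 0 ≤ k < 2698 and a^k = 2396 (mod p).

710

Baby-step giant-step with m = ceil(sqrt(2698)) = 52.
Baby table (1915^j mod 2699 for j=0..51):
  0:1  1:1915  2:1983  3:2651  4:2545  5:1980  6:2304  7:1994
  8:2124  9:67  10:1452  11:610  12:2182  13:478  14:409  15:525
  16:1347  17:1960  18:1790  19:120  20:385  21:448  22:2337  23:413
  24:88  25:1182  26:1768  27:1174  28:2642  29:1504  30:327  31:37
  32:681  33:498  34:923  35:2399  36:387  37:1579  38:905  39:317
  40:2479  41:2443  42:978  43:2463  44:1492  45:1638  46:532  47:1257
  48:2346  49:1454  50:1741  51:750
Giant step factor: 1915^(-52) ≡ 1943 (mod 2699).
Scan 2396·1943^i mod 2699 for i = 0, 1, …:
  i=0: 2396   i=1: 2352   i=2: 529   i=3: 2227
  i=4: 564   i=5: 58   i=6: 2035   i=7: 2669
  i=8: 1088   i=9: 667   i=10: 461   i=11: 2354
  i=12: 1716   i=13: 923
Match at i=13, j=34: k = 13·52 + 34 = 710.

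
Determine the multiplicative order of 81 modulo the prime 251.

The order of 81 must divide p − 1 = 250 = 2 · 5^3.
Divisors: 1, 2, 5, 10, 25, 50, 125, 250.
Check each in increasing order: 81^1 ≡ 81;  81^2 ≡ 35;  81^5 ≡ 80;  81^10 ≡ 125;  81^25 ≡ 20;  81^50 ≡ 149;  81^125 ≡ 1.
Smallest exponent giving 1 is 125.

125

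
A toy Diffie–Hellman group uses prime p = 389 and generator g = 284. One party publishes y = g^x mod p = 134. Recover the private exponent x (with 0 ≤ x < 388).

Baby-step giant-step with m = ceil(sqrt(388)) = 20.
Baby table (284^j mod 389 for j=0..19):
  0:1  1:284  2:133  3:39  4:184  5:130  6:354  7:174
  8:13  9:191  10:173  11:118  12:58  13:134  14:323  15:317
  16:169  17:149  18:304  19:367
Giant step factor: 284^(-20) ≡ 81 (mod 389).
Scan 134·81^i mod 389 for i = 0, 1, …:
  i=0: 134
Match at i=0, j=13: x = 0·20 + 13 = 13.

13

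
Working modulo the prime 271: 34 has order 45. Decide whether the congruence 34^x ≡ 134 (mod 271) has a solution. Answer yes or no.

no

134 ∈ ⟨34⟩ iff 134^45 ≡ 1 (mod 271), since |⟨34⟩| = 45.
134^45 mod 271 = 242.
Since 242 ≠ 1, 134 does not lie in the subgroup.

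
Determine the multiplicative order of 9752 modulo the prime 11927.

5963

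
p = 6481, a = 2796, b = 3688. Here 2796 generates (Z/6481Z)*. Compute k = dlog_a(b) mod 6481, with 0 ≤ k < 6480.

Baby-step giant-step with m = ceil(sqrt(6480)) = 81.
Baby table (2796^j mod 6481 for j=0..80):
  0:1  1:2796  2:1530  3:420  4:1259  5:981  6:1413  7:3819
  8:3717  9:3689  10:3173  11:5700  12:421  13:4055  14:2511  15:1833
  16:5078  17:4698  18:5102  19:511  20:2936  21:4110  22:747  23:1730
  24:2254  25:2652  26:728  27:454  28:5589  29:1153  30:2731  31:1258
  32:4666  33:6364  34:3399  35:2458  36:2708  37:1760  38:1881  39:3185
  40:366  41:5819  42:2614  43:4657  44:643  45:2591  46:5159  47:4339
  48:5893  49:2126  50:1219  51:5799  52:5023  53:6462  54:5205  55:3335
  56:4982  57:2003  58:804  59:5558  60:5211  61:668  62:1200  63:4523
  64:1877  65:4963  66:727  67:4139  68:4059  69:733  70:1472  71:277
  72:3253  73:2545  74:6163  75:5250  76:6016  77:2541  78:1460  79:5611
  80:4336
Giant step factor: 2796^(-81) ≡ 2808 (mod 6481).
Scan 3688·2808^i mod 6481 for i = 0, 1, …:
  i=0: 3688   i=1: 5747   i=2: 6367   i=3: 3938
  i=4: 1318   i=5: 293   i=6: 6138   i=7: 2525
  i=8: 6467   i=9: 6055     …   i=78: 6103
  i=79: 1460
Match at i=79, j=78: k = 79·81 + 78 = 6477.

6477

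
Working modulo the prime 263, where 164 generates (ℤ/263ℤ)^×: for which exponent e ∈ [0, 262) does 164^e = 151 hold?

Baby-step giant-step with m = ceil(sqrt(262)) = 17.
Baby table (164^j mod 263 for j=0..16):
  0:1  1:164  2:70  3:171  4:166  5:135  6:48  7:245
  8:204  9:55  10:78  11:168  12:200  13:188  14:61  15:10
  16:62
Giant step factor: 164^(-17) ≡ 65 (mod 263).
Scan 151·65^i mod 263 for i = 0, 1, …:
  i=0: 151   i=1: 84   i=2: 200
Match at i=2, j=12: e = 2·17 + 12 = 46.

46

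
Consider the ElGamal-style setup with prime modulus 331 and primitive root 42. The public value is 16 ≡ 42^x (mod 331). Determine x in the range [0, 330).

308

Baby-step giant-step with m = ceil(sqrt(330)) = 19.
Baby table (42^j mod 331 for j=0..18):
  0:1  1:42  2:109  3:275  4:296  5:185  6:157  7:305
  8:232  9:145  10:132  11:248  12:155  13:221  14:14  15:257
  16:202  17:209  18:172
Giant step factor: 42^(-19) ≡ 97 (mod 331).
Scan 16·97^i mod 331 for i = 0, 1, …:
  i=0: 16   i=1: 228   i=2: 270   i=3: 41
  i=4: 5   i=5: 154   i=6: 43   i=7: 199
  i=8: 105   i=9: 255     …   i=15: 44
  i=16: 296
Match at i=16, j=4: x = 16·19 + 4 = 308.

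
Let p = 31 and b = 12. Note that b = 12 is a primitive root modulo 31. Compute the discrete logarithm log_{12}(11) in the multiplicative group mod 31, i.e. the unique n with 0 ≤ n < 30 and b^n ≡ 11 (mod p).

Successive powers of 12 modulo 31:
  12^0=1  12^1=12  12^2=20  12^3=23  12^4=28  12^5=26
  12^6=2  12^7=24  12^8=9  12^9=15  12^10=25  12^11=21
  12^12=4  12^13=17  12^14=18  12^15=30  12^16=19  12^17=11
So 12^17 ≡ 11 (mod 31), giving n = 17.

17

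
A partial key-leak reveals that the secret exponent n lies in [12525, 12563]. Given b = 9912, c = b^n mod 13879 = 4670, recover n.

Compute 9912^12525 mod 13879 = 4321, then multiply by 9912 repeatedly:
  9912^12525=4321  9912^12526=13037  9912^12527=9254  9912^12528=13216  9912^12529=6990
  9912^12530=912  9912^12531=4515  9912^12532=6784  9912^12533=13132  9912^12534=7122
  9912^12535=4670
Found 4670 at exponent 12535.

12535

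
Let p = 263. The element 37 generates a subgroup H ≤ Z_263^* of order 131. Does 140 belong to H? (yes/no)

140 ∈ ⟨37⟩ iff 140^131 ≡ 1 (mod 263), since |⟨37⟩| = 131.
140^131 mod 263 = 1.
Since 1 = 1, 140 lies in the subgroup.

yes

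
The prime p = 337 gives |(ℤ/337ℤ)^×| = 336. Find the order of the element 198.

336

The order of 198 must divide p − 1 = 336 = 2^4 · 3 · 7.
Divisors: 1, 2, 3, 4, 6, 7, 8, 12, 14, 16, 21, 24, 28, 42, 48, 56, 84, 112, 168, 336.
Check each in increasing order: 198^1 ≡ 198;  198^2 ≡ 112;  198^3 ≡ 271;  198^4 ≡ 75;  198^6 ≡ 312;  198^7 ≡ 105;  198^8 ≡ 233;  198^12 ≡ 288;  198^14 ≡ 241;  198^16 ≡ 32;  198^21 ≡ 30;  198^24 ≡ 42;  198^28 ≡ 117;  198^42 ≡ 226;  198^48 ≡ 79;  198^56 ≡ 209;  198^84 ≡ 189;  198^112 ≡ 208;  198^168 ≡ 336;  198^336 ≡ 1.
Smallest exponent giving 1 is 336.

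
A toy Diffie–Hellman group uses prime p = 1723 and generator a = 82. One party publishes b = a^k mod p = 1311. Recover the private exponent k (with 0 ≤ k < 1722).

Baby-step giant-step with m = ceil(sqrt(1722)) = 42.
Baby table (82^j mod 1723 for j=0..41):
  0:1  1:82  2:1555  3:8  4:656  5:379  6:64  7:79
  8:1309  9:512  10:632  11:134  12:650  13:1610  14:1072  15:31
  16:819  17:1684  18:248  19:1383  20:1411  21:261  22:726  23:950
  24:365  25:639  26:708  27:1197  28:1666  29:495  30:961  31:1267
  32:514  33:796  34:1521  35:666  36:1199  37:107  38:159  39:977
  40:856  41:1272
Giant step factor: 82^(-42) ≡ 703 (mod 1723).
Scan 1311·703^i mod 1723 for i = 0, 1, …:
  i=0: 1311   i=1: 1551   i=2: 1417   i=3: 257
  i=4: 1479   i=5: 768   i=6: 605   i=7: 1457
  i=8: 809   i=9: 137     …   i=16: 147
  i=17: 1684
Match at i=17, j=17: k = 17·42 + 17 = 731.

731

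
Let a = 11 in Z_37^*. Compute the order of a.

6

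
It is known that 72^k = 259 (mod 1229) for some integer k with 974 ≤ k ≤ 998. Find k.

987

Compute 72^974 mod 1229 = 435, then multiply by 72 repeatedly:
  72^974=435  72^975=595  72^976=1054  72^977=919  72^978=1031
  72^979=492  72^980=1012  72^981=353  72^982=836  72^983=1200
  72^984=370  72^985=831  72^986=840  72^987=259
Found 259 at exponent 987.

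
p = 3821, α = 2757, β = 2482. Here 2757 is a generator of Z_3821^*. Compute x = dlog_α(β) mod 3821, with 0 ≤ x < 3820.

1019

Baby-step giant-step with m = ceil(sqrt(3820)) = 62.
Baby table (2757^j mod 3821 for j=0..61):
  0:1  1:2757  2:1080  3:1001  4:995  5:3558  6:899  7:2535
  8:386  9:1964  10:391  11:465  12:1970  13:1649  14:3124  15:334
  16:3798  17:1546  18:1907  19:3724  20:41  21:2228  22:2249  23:2831
  24:2585  25:680  26:2470  27:768  28:542  29:283  30:747  31:3781
  32:529  33:2652  34:1991  35:2231  36:2878  37:2250  38:1767  39:3665
  40:1681  41:3465  42:505  43:1441  44:2818  45:1133  46:1924  47:920
  48:3117  49:140  50:59  51:2181  52:2584  53:1744  54:1390  55:3588
  56:3368  57:546  58:3669  59:1246  60:143  61:688
Giant step factor: 2757^(-62) ≡ 523 (mod 3821).
Scan 2482·523^i mod 3821 for i = 0, 1, …:
  i=0: 2482   i=1: 2767   i=2: 2803   i=3: 2526
  i=4: 2853   i=5: 1929   i=6: 123   i=7: 3193
  i=8: 162   i=9: 664     …   i=15: 2259
  i=16: 768
Match at i=16, j=27: x = 16·62 + 27 = 1019.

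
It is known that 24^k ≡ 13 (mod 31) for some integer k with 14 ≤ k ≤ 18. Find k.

Compute 24^14 mod 31 = 9, then multiply by 24 repeatedly:
  24^14=9  24^15=30  24^16=7  24^17=13
Found 13 at exponent 17.

17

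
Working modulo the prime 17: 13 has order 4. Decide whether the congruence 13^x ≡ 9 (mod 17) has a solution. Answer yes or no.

⟨13⟩ has order 4; its elements mod 17 are {1, 4, 13, 16}.
9 is not in this set.

no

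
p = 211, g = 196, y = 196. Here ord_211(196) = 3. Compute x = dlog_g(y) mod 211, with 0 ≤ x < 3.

1

Successive powers of 196 modulo 211:
  196^0=1  196^1=196
So 196^1 ≡ 196 (mod 211), giving x = 1.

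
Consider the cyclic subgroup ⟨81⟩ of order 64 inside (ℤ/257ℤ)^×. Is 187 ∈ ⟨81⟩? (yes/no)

yes

187 ∈ ⟨81⟩ iff 187^64 ≡ 1 (mod 257), since |⟨81⟩| = 64.
187^64 mod 257 = 1.
Since 1 = 1, 187 lies in the subgroup.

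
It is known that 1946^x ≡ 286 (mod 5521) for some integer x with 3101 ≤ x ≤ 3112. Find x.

Compute 1946^3101 mod 5521 = 664, then multiply by 1946 repeatedly:
  1946^3101=664  1946^3102=230  1946^3103=379  1946^3104=3241  1946^3105=2004
  1946^3106=1958  1946^3107=778  1946^3108=1234  1946^3109=5250  1946^3110=2650
  1946^3111=286
Found 286 at exponent 3111.

3111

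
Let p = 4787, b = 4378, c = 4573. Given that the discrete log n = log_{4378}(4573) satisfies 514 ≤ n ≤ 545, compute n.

Compute 4378^514 mod 4787 = 3738, then multiply by 4378 repeatedly:
  4378^514=3738  4378^515=2998  4378^516=4077  4378^517=3170  4378^518=747
  4378^519=845  4378^520=3846  4378^521=1909  4378^522=4287  4378^523=3446
  4378^524=2751  4378^525=4573
Found 4573 at exponent 525.

525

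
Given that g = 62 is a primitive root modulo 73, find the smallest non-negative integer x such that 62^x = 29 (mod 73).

17

Successive powers of 62 modulo 73:
  62^0=1  62^1=62  62^2=48  62^3=56  62^4=41  62^5=60
  62^6=70  62^7=33  62^8=2  62^9=51  62^10=23  62^11=39
  62^12=9  62^13=47  62^14=67  62^15=66  62^16=4  62^17=29
So 62^17 ≡ 29 (mod 73), giving x = 17.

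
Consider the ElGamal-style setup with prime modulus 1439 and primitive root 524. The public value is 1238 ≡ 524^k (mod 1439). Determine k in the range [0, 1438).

Baby-step giant-step with m = ceil(sqrt(1438)) = 38.
Baby table (524^j mod 1439 for j=0..37):
  0:1  1:524  2:1166  3:848  4:1140  5:175  6:1043  7:1151
  8:183  9:918  10:406  11:1211  12:1404  13:367  14:921  15:539
  16:392  17:1070  18:909  19:7  20:790  21:967  22:180  23:785
  24:1225  25:106  26:862  27:1281  28:670  29:1403  30:1282  31:1194
  32:1130  33:691  34:895  35:1305  36:295  37:607
Giant step factor: 524^(-38) ≡ 558 (mod 1439).
Scan 1238·558^i mod 1439 for i = 0, 1, …:
  i=0: 1238   i=1: 84   i=2: 824   i=3: 751
  i=4: 309   i=5: 1181   i=6: 1375   i=7: 263
  i=8: 1415   i=9: 998     …   i=22: 1114
  i=23: 1403
Match at i=23, j=29: k = 23·38 + 29 = 903.

903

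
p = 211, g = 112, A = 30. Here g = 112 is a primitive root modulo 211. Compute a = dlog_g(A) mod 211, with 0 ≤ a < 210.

Baby-step giant-step with m = ceil(sqrt(210)) = 15.
Baby table (112^j mod 211 for j=0..14):
  0:1  1:112  2:95  3:90  4:163  5:110  6:82  7:111
  8:194  9:206  10:73  11:158  12:183  13:29  14:83
Giant step factor: 112^(-15) ≡ 88 (mod 211).
Scan 30·88^i mod 211 for i = 0, 1, …:
  i=0: 30   i=1: 108   i=2: 9   i=3: 159
  i=4: 66   i=5: 111
Match at i=5, j=7: a = 5·15 + 7 = 82.

82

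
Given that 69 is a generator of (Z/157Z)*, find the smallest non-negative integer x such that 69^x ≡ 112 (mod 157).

27

Successive powers of 69 modulo 157:
  69^0=1  69^1=69  69^2=51  69^3=65  69^4=89  69^5=18
  69^6=143  69^7=133  69^8=71  69^9=32  69^10=10  69^11=62
  69^12=39  69^13=22  69^14=105  69^15=23  69^16=17  69^17=74
  69^18=82  69^19=6  69^20=100  69^21=149  69^22=76  69^23=63
  69^24=108  69^25=73  69^26=13  69^27=112
So 69^27 ≡ 112 (mod 157), giving x = 27.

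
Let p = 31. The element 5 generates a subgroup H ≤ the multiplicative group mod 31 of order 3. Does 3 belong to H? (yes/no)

no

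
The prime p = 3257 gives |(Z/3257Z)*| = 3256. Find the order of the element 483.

814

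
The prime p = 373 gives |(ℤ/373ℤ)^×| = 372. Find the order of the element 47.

372

The order of 47 must divide p − 1 = 372 = 2^2 · 3 · 31.
Divisors: 1, 2, 3, 4, 6, 12, 31, 62, 93, 124, 186, 372.
Check each in increasing order: 47^1 ≡ 47;  47^2 ≡ 344;  47^3 ≡ 129;  47^4 ≡ 95;  47^6 ≡ 229;  47^12 ≡ 221;  47^31 ≡ 69;  47^62 ≡ 285;  47^93 ≡ 269;  47^124 ≡ 284;  47^186 ≡ 372;  47^372 ≡ 1.
Smallest exponent giving 1 is 372.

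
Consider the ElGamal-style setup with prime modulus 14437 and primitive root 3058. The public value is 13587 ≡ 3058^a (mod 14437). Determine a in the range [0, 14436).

Baby-step giant-step with m = ceil(sqrt(14436)) = 121.
Baby table (3058^j mod 14437 for j=0..120):
  0:1  1:3058  2:10625  3:8000  4:7722  5:9381  6:779  7:77
  8:4474  9:9653  10:9646  11:2677  12:487  13:2235  14:5929  15:12447
  16:6994  17:6455  18:4011  19:8625  20:13288  21:8986  22:5577  23:4369
  24:6177  25:5670  26:23  27:12586  28:13383  29:10756  30:4362  31:13645
  32:3480  33:1771  34:1843  35:5464  36:5303  37:3823  38:11201  39:8094
  40:6434  41:11978  42:2055  43:4095  44:5631  45:10694  46:2447  47:4560
  48:12775  49:13865  50:12138  51:477  52:529  53:738  54:4632  55:1959
  56:13704  57:10658  58:7855  59:11859  60:13515  61:10176  62:6473  63:1307
  64:12194  65:12918  66:3612  67:1191  68:3954  69:7563  70:14017  71:533
  72:12970  73:3821  74:5085  75:1281  76:4871  77:10971  78:12167  79:2537
  80:5477  81:1746  82:12015  83:14142  84:7421  85:12891  86:7668  87:3056
  88:4509  89:1187  90:6159  91:8374  92:10891  93:12956  94:4320  95:705
  96:4777  97:12259  98:9570  99:1261  100:1459  101:589  102:10974  103:6904
  104:5538  105:603  106:10475  107:11284  108:2042  109:7652  110:11876  111:7753
  112:3120  113:12540  114:2648  115:12864  116:11724  117:4921  118:5064  119:9248
  120:12738
Giant step factor: 3058^(-121) ≡ 6439 (mod 14437).
Scan 13587·6439^i mod 14437 for i = 0, 1, …:
  i=0: 13587   i=1: 12910   i=2: 13681   i=3: 11822
  i=4: 9994   i=5: 5657   i=6: 872   i=7: 13252
  i=8: 6958   i=9: 4551     …   i=94: 820
  i=95: 10475
Match at i=95, j=106: a = 95·121 + 106 = 11601.

11601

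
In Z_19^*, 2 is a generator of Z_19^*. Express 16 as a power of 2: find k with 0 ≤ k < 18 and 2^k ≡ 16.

4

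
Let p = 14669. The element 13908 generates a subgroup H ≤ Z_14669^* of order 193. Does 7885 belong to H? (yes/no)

7885 ∈ ⟨13908⟩ iff 7885^193 ≡ 1 (mod 14669), since |⟨13908⟩| = 193.
7885^193 mod 14669 = 12798.
Since 12798 ≠ 1, 7885 does not lie in the subgroup.

no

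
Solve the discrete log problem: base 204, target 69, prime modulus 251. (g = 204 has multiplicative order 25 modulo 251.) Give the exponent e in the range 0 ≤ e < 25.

9

Successive powers of 204 modulo 251:
  204^0=1  204^1=204  204^2=201  204^3=91  204^4=241  204^5=219
  204^6=249  204^7=94  204^8=100  204^9=69
So 204^9 ≡ 69 (mod 251), giving e = 9.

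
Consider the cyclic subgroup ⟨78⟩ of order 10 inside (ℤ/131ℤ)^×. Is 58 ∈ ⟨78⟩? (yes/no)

yes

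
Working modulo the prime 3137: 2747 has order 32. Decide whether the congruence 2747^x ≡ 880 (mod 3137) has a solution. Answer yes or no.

no

880 ∈ ⟨2747⟩ iff 880^32 ≡ 1 (mod 3137), since |⟨2747⟩| = 32.
880^32 mod 3137 = 1257.
Since 1257 ≠ 1, 880 does not lie in the subgroup.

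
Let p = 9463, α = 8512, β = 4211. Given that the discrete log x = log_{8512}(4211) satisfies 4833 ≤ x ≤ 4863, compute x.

4839

Compute 8512^4833 mod 9463 = 9138, then multiply by 8512 repeatedly:
  8512^4833=9138  8512^4834=6259  8512^4835=9381  8512^4836=2278  8512^4837=649
  8512^4838=7359  8512^4839=4211
Found 4211 at exponent 4839.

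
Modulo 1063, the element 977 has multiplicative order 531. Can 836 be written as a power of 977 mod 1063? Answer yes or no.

yes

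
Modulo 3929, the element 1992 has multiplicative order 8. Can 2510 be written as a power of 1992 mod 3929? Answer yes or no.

no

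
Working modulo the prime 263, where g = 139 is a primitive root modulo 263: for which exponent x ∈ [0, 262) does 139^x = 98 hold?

Baby-step giant-step with m = ceil(sqrt(262)) = 17.
Baby table (139^j mod 263 for j=0..16):
  0:1  1:139  2:122  3:126  4:156  5:118  6:96  7:194
  8:140  9:261  10:248  11:19  12:11  13:214  14:27  15:71
  16:138
Giant step factor: 139^(-17) ≡ 232 (mod 263).
Scan 98·232^i mod 263 for i = 0, 1, …:
  i=0: 98   i=1: 118
Match at i=1, j=5: x = 1·17 + 5 = 22.

22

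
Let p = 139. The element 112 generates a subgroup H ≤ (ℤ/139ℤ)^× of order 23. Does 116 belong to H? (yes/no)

⟨112⟩ has order 23; its elements mod 139 are {1, 6, 34, 36, 44, 45, 52, 55, 57, 63, 64, 65, 77, 79, 80, 91, 100, 106, 112, 116, 125, 129, 131}.
116 is in this set.

yes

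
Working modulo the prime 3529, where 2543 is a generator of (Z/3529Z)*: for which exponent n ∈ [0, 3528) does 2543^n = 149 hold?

2316

Baby-step giant-step with m = ceil(sqrt(3528)) = 60.
Baby table (2543^j mod 3529 for j=0..59):
  0:1  1:2543  2:1721  3:543  4:1010  5:2847  6:1942  7:1435
  8:219  9:2864  10:2825  11:2460  12:2392  13:2389  14:1818  15:184
  16:2084  17:2583  18:1100  19:2332  20:1556  21:899  22:2894  23:1477
  24:1155  25:1037  26:928  27:2532  28:1980  29:2786  30:2095  31:2324
  32:2386  33:1247  34:2079  35:455  36:3082  37:3146  38:35  39:780
  40:242  41:1360  42:60  43:833  44:919  45:819  46:607  47:1428
  48:63  49:1404  50:2553  51:2448  52:108  53:2911  54:2360  55:2180
  56:3210  57:453  58:1525  59:3233
Giant step factor: 2543^(-60) ≡ 2750 (mod 3529).
Scan 149·2750^i mod 3529 for i = 0, 1, …:
  i=0: 149   i=1: 386   i=2: 2800   i=3: 3251
  i=4: 1293   i=5: 2047   i=6: 495   i=7: 2585
  i=8: 1344   i=9: 1137     …   i=37: 440
  i=38: 3082
Match at i=38, j=36: n = 38·60 + 36 = 2316.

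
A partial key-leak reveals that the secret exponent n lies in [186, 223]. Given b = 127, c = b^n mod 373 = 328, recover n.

207

Compute 127^186 mod 373 = 372, then multiply by 127 repeatedly:
  127^186=372  127^187=246  127^188=283  127^189=133  127^190=106
  127^191=34  127^192=215  127^193=76  127^194=327  127^195=126
  127^196=336  127^197=150  127^198=27  127^199=72  127^200=192
  127^201=139  127^202=122  127^203=201  127^204=163  127^205=186
  127^206=123  127^207=328
Found 328 at exponent 207.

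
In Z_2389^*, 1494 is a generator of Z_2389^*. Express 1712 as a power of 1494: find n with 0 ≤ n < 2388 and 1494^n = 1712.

1626

Baby-step giant-step with m = ceil(sqrt(2388)) = 49.
Baby table (1494^j mod 2389 for j=0..48):
  0:1  1:1494  2:710  3:24  4:21  5:317  6:576  7:504
  8:441  9:1879  10:151  11:1028  12:2094  13:1235  14:782  15:87
  16:972  17:2045  18:2088  19:1827  20:1300  21:2332  22:846  23:143
  24:1021  25:1192  26:1043  27:614  28:2329  29:1142  30:402  31:949
  32:1129  33:92  34:1275  35:817  36:2208  37:1932  38:496  39:434
  40:977  41:2348  42:860  43:1947  44:1405  45:1528  46:1337  47:274
  48:837
Giant step factor: 1494^(-49) ≡ 1768 (mod 2389).
Scan 1712·1768^i mod 2389 for i = 0, 1, …:
  i=0: 1712   i=1: 2342   i=2: 519   i=3: 216
  i=4: 2037   i=5: 1193   i=6: 2126   i=7: 871
  i=8: 1412   i=9: 2300     …   i=32: 2159
  i=33: 1879
Match at i=33, j=9: n = 33·49 + 9 = 1626.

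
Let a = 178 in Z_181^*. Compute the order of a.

The order of 178 must divide p − 1 = 180 = 2^2 · 3^2 · 5.
Divisors: 1, 2, 3, 4, 5, 6, 9, 10, 12, 15, 18, 20, 30, 36, 45, 60, 90, 180.
Check each in increasing order: 178^1 ≡ 178;  178^2 ≡ 9;  178^3 ≡ 154;  178^4 ≡ 81;  178^5 ≡ 119;  178^6 ≡ 5;  178^9 ≡ 46;  178^10 ≡ 43;  178^12 ≡ 25;  178^15 ≡ 49;  178^18 ≡ 125;  178^20 ≡ 39;  178^30 ≡ 48;  178^36 ≡ 59;  178^45 ≡ 180;  178^60 ≡ 132;  178^90 ≡ 1.
Smallest exponent giving 1 is 90.

90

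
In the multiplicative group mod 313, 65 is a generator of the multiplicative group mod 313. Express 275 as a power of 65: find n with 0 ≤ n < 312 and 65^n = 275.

250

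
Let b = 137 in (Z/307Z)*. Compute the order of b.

306

The order of 137 must divide p − 1 = 306 = 2 · 3^2 · 17.
Divisors: 1, 2, 3, 6, 9, 17, 18, 34, 51, 102, 153, 306.
Check each in increasing order: 137^1 ≡ 137;  137^2 ≡ 42;  137^3 ≡ 228;  137^6 ≡ 101;  137^9 ≡ 3;  137^17 ≡ 139;  137^18 ≡ 9;  137^34 ≡ 287;  137^51 ≡ 290;  137^102 ≡ 289;  137^153 ≡ 306;  137^306 ≡ 1.
Smallest exponent giving 1 is 306.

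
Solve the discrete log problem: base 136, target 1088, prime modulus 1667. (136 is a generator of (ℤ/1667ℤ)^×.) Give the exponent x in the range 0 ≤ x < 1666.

Baby-step giant-step with m = ceil(sqrt(1666)) = 41.
Baby table (136^j mod 1667 for j=0..40):
  0:1  1:136  2:159  3:1620  4:276  5:862  6:542  7:364
  8:1161  9:1198  10:1229  11:444  12:372  13:582  14:803  15:853
  16:985  17:600  18:1584  19:381  20:139  21:567  22:430  23:135
  24:23  25:1461  26:323  27:586  28:1347  29:1489  30:797  31:37
  32:31  33:882  34:1595  35:210  36:221  37:50  38:132  39:1282
  40:984
Giant step factor: 136^(-41) ≡ 1570 (mod 1667).
Scan 1088·1570^i mod 1667 for i = 0, 1, …:
  i=0: 1088   i=1: 1152   i=2: 1612   i=3: 334
  i=4: 942   i=5: 311   i=6: 1506   i=7: 614
  i=8: 454   i=9: 971     …   i=13: 1236
  i=14: 132
Match at i=14, j=38: x = 14·41 + 38 = 612.

612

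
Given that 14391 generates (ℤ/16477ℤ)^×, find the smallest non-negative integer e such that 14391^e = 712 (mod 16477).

11734

Baby-step giant-step with m = ceil(sqrt(16476)) = 129.
Baby table (14391^j mod 16477 for j=0..128):
  0:1  1:14391  2:1468  3:2474  4:13014  5:6892  6:7709  7:578
  8:13590  9:8177  10:12950  11:8580  12:12619  13:7012  14:4544  15:11968
  16:13884  17:4542  18:16140  19:10948  20:16071  21:6589  22:13641  23:653
  24:5433  25:2938  26:776  27:12487  28:2255  29:8492  30:14940  31:9644
  32:1033  33:3649  34:560  35:1707  36:14707  37:1372  38:5006  39:3902
  40:66  41:10617  42:14503  43:14991  44:2120  45:9993  46:14484  47:5194
  48:7182  49:12418  50:14373  51:6062  52:9004  53:1436  54:3318  55:15469
  56:10109  57:3186  58:10712  59:14057  60:6158  61:6472  62:10548  63:10144
  64:12561  65:12661  66:1785  67:292  68:537  69:254  70:13897  71:10378
  72:2270  73:10156  74:4006  75:13800  76:14996  77:8167  78:856  79:10377
  80:4356  81:8688  82:1532  83:786  84:8104  85:458  86:278  87:13264
  88:12656  89:12215  90:9429  91:4644  92:1092  93:12391  94:4787  95:15857
  96:8114  97:12552  98:14958  99:5050  100:10980  101:15227  102:4134  103:10424
  104:5176  105:11776  106:2471  107:2795  108:2488  109:287  110:10967  111:9391
  112:1527  113:11216  114:764  115:4565  116:1116  117:11758  118:7065  119:9325
  120:7387  121:13190  122:2250  123:2445  124:7600  125:13751  126:1871  127:2143
  128:11446
Giant step factor: 14391^(-129) ≡ 2326 (mod 16477).
Scan 712·2326^i mod 16477 for i = 0, 1, …:
  i=0: 712   i=1: 8412   i=2: 8113   i=3: 4673
  i=4: 11055   i=5: 9810   i=6: 13892   i=7: 1395
  i=8: 15278   i=9: 12216     …   i=89: 5642
  i=90: 7600
Match at i=90, j=124: e = 90·129 + 124 = 11734.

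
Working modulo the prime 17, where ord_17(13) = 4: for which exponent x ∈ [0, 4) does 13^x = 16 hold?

Successive powers of 13 modulo 17:
  13^0=1  13^1=13  13^2=16
So 13^2 ≡ 16 (mod 17), giving x = 2.

2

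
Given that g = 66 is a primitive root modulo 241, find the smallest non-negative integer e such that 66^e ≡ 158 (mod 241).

124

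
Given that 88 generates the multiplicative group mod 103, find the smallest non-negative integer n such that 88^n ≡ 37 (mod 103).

Baby-step giant-step with m = ceil(sqrt(102)) = 11.
Baby table (88^j mod 103 for j=0..10):
  0:1  1:88  2:19  3:24  4:52  5:44  6:61  7:12
  8:26  9:22  10:82
Giant step factor: 88^(-11) ≡ 86 (mod 103).
Scan 37·86^i mod 103 for i = 0, 1, …:
  i=0: 37   i=1: 92   i=2: 84   i=3: 14
  i=4: 71   i=5: 29   i=6: 22
Match at i=6, j=9: n = 6·11 + 9 = 75.

75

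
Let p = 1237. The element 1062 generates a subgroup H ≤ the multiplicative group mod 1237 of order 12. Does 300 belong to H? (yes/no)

⟨1062⟩ has order 12; its elements mod 1237 are {1, 175, 300, 301, 516, 546, 691, 721, 936, 937, 1062, 1236}.
300 is in this set.

yes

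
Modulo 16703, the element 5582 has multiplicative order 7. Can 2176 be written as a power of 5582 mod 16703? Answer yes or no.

no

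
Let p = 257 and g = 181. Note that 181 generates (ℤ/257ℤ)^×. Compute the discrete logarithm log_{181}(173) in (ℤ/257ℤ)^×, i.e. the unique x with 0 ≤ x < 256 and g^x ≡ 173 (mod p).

174

Baby-step giant-step with m = ceil(sqrt(256)) = 16.
Baby table (181^j mod 257 for j=0..15):
  0:1  1:181  2:122  3:237  4:235  5:130  6:143  7:183
  8:227  9:224  10:195  11:86  12:146  13:212  14:79  15:164
Giant step factor: 181^(-16) ≡ 2 (mod 257).
Scan 173·2^i mod 257 for i = 0, 1, …:
  i=0: 173   i=1: 89   i=2: 178   i=3: 99
  i=4: 198   i=5: 139   i=6: 21   i=7: 42
  i=8: 84   i=9: 168   i=10: 79
Match at i=10, j=14: x = 10·16 + 14 = 174.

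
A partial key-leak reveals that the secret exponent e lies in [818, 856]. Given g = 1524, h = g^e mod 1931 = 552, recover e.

847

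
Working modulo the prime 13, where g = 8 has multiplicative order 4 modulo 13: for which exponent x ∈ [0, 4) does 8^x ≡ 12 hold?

2

Successive powers of 8 modulo 13:
  8^0=1  8^1=8  8^2=12
So 8^2 ≡ 12 (mod 13), giving x = 2.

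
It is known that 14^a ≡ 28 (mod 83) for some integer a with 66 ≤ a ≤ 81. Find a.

74

Compute 14^66 mod 83 = 37, then multiply by 14 repeatedly:
  14^66=37  14^67=20  14^68=31  14^69=19  14^70=17
  14^71=72  14^72=12  14^73=2  14^74=28
Found 28 at exponent 74.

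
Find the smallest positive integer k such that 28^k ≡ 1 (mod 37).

The order of 28 must divide p − 1 = 36 = 2^2 · 3^2.
Divisors: 1, 2, 3, 4, 6, 9, 12, 18, 36.
Check each in increasing order: 28^1 ≡ 28;  28^2 ≡ 7;  28^3 ≡ 11;  28^4 ≡ 12;  28^6 ≡ 10;  28^9 ≡ 36;  28^12 ≡ 26;  28^18 ≡ 1.
Smallest exponent giving 1 is 18.

18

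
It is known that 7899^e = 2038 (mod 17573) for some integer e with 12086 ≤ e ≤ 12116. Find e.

12106

Compute 7899^12086 mod 17573 = 2770, then multiply by 7899 repeatedly:
  7899^12086=2770  7899^12087=1845  7899^12088=5638  7899^12089=4580  7899^12090=12186
  7899^12091=9893  7899^12092=15249  7899^12093=6509  7899^12094=13566  7899^12095=15253
  7899^12096=2959  7899^12097=1051  7899^12098=7393  7899^12099=2228  7899^12100=8399
  7899^12101=5626  7899^12102=15230  7899^12103=14585  7899^12104=15900  7899^12105=17442
  7899^12106=2038
Found 2038 at exponent 12106.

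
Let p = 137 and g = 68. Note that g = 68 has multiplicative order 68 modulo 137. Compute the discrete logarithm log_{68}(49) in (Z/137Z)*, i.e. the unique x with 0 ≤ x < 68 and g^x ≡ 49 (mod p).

46

Baby-step giant-step with m = ceil(sqrt(68)) = 9.
Baby table (68^j mod 137 for j=0..8):
  0:1  1:68  2:103  3:17  4:60  5:107  6:15  7:61
  8:38
Giant step factor: 68^(-9) ≡ 36 (mod 137).
Scan 49·36^i mod 137 for i = 0, 1, …:
  i=0: 49   i=1: 120   i=2: 73   i=3: 25
  i=4: 78   i=5: 68
Match at i=5, j=1: x = 5·9 + 1 = 46.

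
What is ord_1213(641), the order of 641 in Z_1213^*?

The order of 641 must divide p − 1 = 1212 = 2^2 · 3 · 101.
Divisors: 1, 2, 3, 4, 6, 12, 101, 202, 303, 404, 606, 1212.
Check each in increasing order: 641^1 ≡ 641;  641^2 ≡ 887;  641^3 ≡ 883;  641^4 ≡ 745;  641^6 ≡ 943;  641^12 ≡ 120;  641^101 ≡ 996;  641^202 ≡ 995;  641^303 ≡ 1212;  641^404 ≡ 217;  641^606 ≡ 1.
Smallest exponent giving 1 is 606.

606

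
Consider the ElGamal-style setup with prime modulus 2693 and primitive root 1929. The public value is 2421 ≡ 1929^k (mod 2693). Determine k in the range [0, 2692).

2023

Baby-step giant-step with m = ceil(sqrt(2692)) = 52.
Baby table (1929^j mod 2693 for j=0..51):
  0:1  1:1929  2:2008  3:898  4:643  5:1567  6:1197  7:1112
  8:1420  9:399  10:2166  11:1371  12:133  13:722  14:457  15:942
  16:2036  17:1050  18:314  19:2474  20:350  21:1900  22:2620  23:1912
  24:1531  25:1771  26:1535  27:1408  28:1488  29:2307  30:1367  31:496
  32:769  33:2251  34:1063  35:1154  36:1648  37:1252  38:2180  39:1447
  40:1315  41:2522  42:1380  43:1336  44:2636  45:460  46:1343  47:2674
  48:1051  49:2243  50:1789  51:1248
Giant step factor: 1929^(-52) ≡ 1921 (mod 2693).
Scan 2421·1921^i mod 2693 for i = 0, 1, …:
  i=0: 2421   i=1: 2623   i=2: 180   i=3: 1076
  i=4: 1465   i=5: 80   i=6: 179   i=7: 1848
  i=8: 634   i=9: 678     …   i=37: 157
  i=38: 2674
Match at i=38, j=47: k = 38·52 + 47 = 2023.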